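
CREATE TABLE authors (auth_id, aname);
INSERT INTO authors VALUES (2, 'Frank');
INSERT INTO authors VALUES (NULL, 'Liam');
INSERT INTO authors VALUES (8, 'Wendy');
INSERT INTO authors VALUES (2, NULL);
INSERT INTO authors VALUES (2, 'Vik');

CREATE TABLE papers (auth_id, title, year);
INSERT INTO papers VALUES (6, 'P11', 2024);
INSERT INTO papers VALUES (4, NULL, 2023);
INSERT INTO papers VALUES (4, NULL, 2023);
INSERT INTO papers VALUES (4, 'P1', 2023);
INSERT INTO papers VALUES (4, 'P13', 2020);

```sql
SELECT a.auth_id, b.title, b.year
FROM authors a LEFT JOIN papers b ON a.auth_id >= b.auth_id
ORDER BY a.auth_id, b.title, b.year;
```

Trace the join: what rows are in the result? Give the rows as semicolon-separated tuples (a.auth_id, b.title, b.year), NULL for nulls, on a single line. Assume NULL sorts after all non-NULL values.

LEFT JOIN keeps every row from `authors`; unmatched rows get NULL for `papers`'s columns.
Matching on a.auth_id >= b.auth_id. A NULL in a compared column never satisfies the condition.
Matched pairs: 5; unmatched a rows kept: 4.

(2, NULL, NULL); (2, NULL, NULL); (2, NULL, NULL); (8, P1, 2023); (8, P11, 2024); (8, P13, 2020); (8, NULL, 2023); (8, NULL, 2023); (NULL, NULL, NULL)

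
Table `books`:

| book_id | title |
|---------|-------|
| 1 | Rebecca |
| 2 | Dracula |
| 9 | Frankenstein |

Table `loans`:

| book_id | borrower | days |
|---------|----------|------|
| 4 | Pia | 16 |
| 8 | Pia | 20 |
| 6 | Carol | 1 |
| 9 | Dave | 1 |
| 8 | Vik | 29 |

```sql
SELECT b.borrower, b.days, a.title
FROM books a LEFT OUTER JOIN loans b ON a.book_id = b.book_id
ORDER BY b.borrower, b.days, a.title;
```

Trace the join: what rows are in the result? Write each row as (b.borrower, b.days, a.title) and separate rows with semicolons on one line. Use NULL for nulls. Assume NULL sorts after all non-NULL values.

LEFT JOIN keeps every row from `books`; unmatched rows get NULL for `loans`'s columns.
Matching on a.book_id = b.book_id.
Matched pairs: 1; unmatched a rows kept: 2.

(Dave, 1, Frankenstein); (NULL, NULL, Dracula); (NULL, NULL, Rebecca)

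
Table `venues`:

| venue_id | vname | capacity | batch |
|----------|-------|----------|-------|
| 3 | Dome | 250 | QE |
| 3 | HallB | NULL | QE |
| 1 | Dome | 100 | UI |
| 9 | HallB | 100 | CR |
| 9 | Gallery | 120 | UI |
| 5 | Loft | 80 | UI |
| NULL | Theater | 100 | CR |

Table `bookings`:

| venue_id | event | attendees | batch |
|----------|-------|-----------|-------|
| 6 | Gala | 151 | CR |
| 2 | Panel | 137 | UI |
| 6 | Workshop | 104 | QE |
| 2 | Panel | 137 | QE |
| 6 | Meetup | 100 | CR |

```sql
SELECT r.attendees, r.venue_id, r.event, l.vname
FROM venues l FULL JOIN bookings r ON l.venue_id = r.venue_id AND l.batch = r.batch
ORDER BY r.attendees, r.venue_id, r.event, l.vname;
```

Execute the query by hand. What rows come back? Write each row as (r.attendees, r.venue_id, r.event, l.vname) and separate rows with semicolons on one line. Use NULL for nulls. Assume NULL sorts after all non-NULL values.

(100, 6, Meetup, NULL); (104, 6, Workshop, NULL); (137, 2, Panel, NULL); (137, 2, Panel, NULL); (151, 6, Gala, NULL); (NULL, NULL, NULL, Dome); (NULL, NULL, NULL, Dome); (NULL, NULL, NULL, Gallery); (NULL, NULL, NULL, HallB); (NULL, NULL, NULL, HallB); (NULL, NULL, NULL, Loft); (NULL, NULL, NULL, Theater)

FULL OUTER JOIN keeps every row from both sides; unmatched rows get NULL for the other side's columns.
Matching on l.venue_id = r.venue_id AND l.batch = r.batch. A NULL in a compared column never satisfies the condition.
- l (venue_id=3, batch=QE) has no partner → padded with NULL.
- l (venue_id=3, batch=QE) has no partner → padded with NULL.
- l (venue_id=1, batch=UI) has no partner → padded with NULL.
- l (venue_id=9, batch=CR) has no partner → padded with NULL.
- l (venue_id=9, batch=UI) has no partner → padded with NULL.
- l (venue_id=5, batch=UI) has no partner → padded with NULL.
- l (venue_id=NULL, batch=CR) has no partner → padded with NULL.
- plus 5 unmatched r row(s), each kept with NULL l columns.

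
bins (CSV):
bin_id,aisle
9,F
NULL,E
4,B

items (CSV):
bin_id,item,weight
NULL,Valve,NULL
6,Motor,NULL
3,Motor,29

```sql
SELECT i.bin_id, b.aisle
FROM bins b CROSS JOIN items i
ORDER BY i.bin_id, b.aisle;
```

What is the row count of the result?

9

CROSS JOIN pairs every row of `bins` with every row of `items`: 3 × 3 = 9 rows.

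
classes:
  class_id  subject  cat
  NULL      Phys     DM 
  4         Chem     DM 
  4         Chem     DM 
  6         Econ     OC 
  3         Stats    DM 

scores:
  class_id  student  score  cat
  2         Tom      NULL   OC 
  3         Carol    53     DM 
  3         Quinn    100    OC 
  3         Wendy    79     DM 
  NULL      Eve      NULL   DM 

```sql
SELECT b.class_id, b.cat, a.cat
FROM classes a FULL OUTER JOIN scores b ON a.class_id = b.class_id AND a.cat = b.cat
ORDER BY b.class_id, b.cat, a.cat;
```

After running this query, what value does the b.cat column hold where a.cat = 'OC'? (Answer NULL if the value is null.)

NULL

FULL OUTER JOIN keeps every row from both sides; unmatched rows get NULL for the other side's columns.
Matching on a.class_id = b.class_id AND a.cat = b.cat. A NULL in a compared column never satisfies the condition.
- class_id=NULL, cat=DM: no b row matches, row kept with b columns NULL.
- class_id=4, cat=DM: no b row matches, row kept with b columns NULL.
- class_id=4, cat=DM: no b row matches, row kept with b columns NULL.
- class_id=6, cat=OC: no b row matches, row kept with b columns NULL.
- class_id=3, cat=DM: 2 matching b row(s), so 2 row(s) emitted.
- plus 3 unmatched b row(s), each kept with NULL a columns.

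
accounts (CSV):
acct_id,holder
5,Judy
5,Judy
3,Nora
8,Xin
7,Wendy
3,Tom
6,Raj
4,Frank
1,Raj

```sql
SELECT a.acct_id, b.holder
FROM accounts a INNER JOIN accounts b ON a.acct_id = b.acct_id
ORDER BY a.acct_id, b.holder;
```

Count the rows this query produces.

13

INNER JOIN keeps only pairs where the ON condition holds.
Matching on a.acct_id = b.acct_id.
- a[0] acct_id=5 → 2 match(es) in b → 2 row(s).
- a[1] acct_id=5 → 2 match(es) in b → 2 row(s).
- a[2] acct_id=3 → 2 match(es) in b → 2 row(s).
- a[3] acct_id=8 → 1 match(es) in b → 1 row(s).
- a[4] acct_id=7 → 1 match(es) in b → 1 row(s).
- a[5] acct_id=3 → 2 match(es) in b → 2 row(s).
- a[6] acct_id=6 → 1 match(es) in b → 1 row(s).
- a[7] acct_id=4 → 1 match(es) in b → 1 row(s).
- a[8] acct_id=1 → 1 match(es) in b → 1 row(s).
Total: 13 rows.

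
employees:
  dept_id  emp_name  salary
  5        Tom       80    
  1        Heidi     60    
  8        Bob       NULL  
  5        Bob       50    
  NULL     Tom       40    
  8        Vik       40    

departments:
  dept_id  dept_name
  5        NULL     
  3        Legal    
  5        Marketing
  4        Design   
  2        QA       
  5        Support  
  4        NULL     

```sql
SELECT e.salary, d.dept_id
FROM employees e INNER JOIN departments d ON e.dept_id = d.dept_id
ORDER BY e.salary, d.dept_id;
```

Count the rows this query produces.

6

INNER JOIN keeps only pairs where the ON condition holds.
Matching on e.dept_id = d.dept_id. A NULL in a compared column never satisfies the condition.
- dept_id=5: 3 matching d row(s), so 3 row(s) emitted.
- dept_id=1: no matching d row, dropped.
- dept_id=8: no matching d row, dropped.
- dept_id=5: 3 matching d row(s), so 3 row(s) emitted.
- dept_id=NULL: no matching d row, dropped.
- dept_id=8: no matching d row, dropped.
Total: 6 rows.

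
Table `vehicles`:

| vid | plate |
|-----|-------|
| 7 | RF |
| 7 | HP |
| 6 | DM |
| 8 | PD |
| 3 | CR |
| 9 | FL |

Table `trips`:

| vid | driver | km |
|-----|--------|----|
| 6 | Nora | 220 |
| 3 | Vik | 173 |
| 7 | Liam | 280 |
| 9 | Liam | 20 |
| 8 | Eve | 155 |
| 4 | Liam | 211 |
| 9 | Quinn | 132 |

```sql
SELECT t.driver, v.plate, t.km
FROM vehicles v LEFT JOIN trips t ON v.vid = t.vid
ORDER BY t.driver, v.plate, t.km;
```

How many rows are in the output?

LEFT JOIN keeps every row from `vehicles`; unmatched rows get NULL for `trips`'s columns.
Matching on v.vid = t.vid.
Matched pairs: 7; unmatched v rows kept: 0.
Total: 7 rows.

7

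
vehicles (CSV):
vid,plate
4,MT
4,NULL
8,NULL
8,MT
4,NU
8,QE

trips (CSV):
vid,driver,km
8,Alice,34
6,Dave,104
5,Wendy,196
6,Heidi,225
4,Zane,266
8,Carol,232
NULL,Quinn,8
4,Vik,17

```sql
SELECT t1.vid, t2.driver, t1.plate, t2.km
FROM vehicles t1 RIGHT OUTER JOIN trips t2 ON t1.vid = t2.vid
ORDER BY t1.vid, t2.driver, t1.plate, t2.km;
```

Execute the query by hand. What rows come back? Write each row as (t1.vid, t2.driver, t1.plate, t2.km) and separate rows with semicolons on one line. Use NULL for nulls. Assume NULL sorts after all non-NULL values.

RIGHT JOIN keeps every row from `trips`; unmatched rows get NULL for `vehicles`'s columns.
Matching on t1.vid = t2.vid. A NULL in a compared column never satisfies the condition.
- t1 (vid=4) pairs with 2 row(s) of t2.
- t1 (vid=4) pairs with 2 row(s) of t2.
- t1 (vid=8) pairs with 2 row(s) of t2.
- t1 (vid=8) pairs with 2 row(s) of t2.
- t1 (vid=4) pairs with 2 row(s) of t2.
- t1 (vid=8) pairs with 2 row(s) of t2.
- 4 t2 row(s) had no t1 match → kept, t1 columns NULL.

(4, Vik, MT, 17); (4, Vik, NU, 17); (4, Vik, NULL, 17); (4, Zane, MT, 266); (4, Zane, NU, 266); (4, Zane, NULL, 266); (8, Alice, MT, 34); (8, Alice, QE, 34); (8, Alice, NULL, 34); (8, Carol, MT, 232); (8, Carol, QE, 232); (8, Carol, NULL, 232); (NULL, Dave, NULL, 104); (NULL, Heidi, NULL, 225); (NULL, Quinn, NULL, 8); (NULL, Wendy, NULL, 196)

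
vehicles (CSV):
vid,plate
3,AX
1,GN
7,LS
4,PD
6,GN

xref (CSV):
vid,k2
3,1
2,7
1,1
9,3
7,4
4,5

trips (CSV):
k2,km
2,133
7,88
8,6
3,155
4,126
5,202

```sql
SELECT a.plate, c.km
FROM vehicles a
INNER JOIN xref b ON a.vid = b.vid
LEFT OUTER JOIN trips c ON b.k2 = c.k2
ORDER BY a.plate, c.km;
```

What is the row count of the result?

4

Step 1 — a INNER JOIN b on vid → 4 row(s).
Then LEFT JOIN `trips c` on k2: each of those 4 rows is kept; rows whose b.k2 has no match in c get NULL for c's columns.
Result: 4 row(s).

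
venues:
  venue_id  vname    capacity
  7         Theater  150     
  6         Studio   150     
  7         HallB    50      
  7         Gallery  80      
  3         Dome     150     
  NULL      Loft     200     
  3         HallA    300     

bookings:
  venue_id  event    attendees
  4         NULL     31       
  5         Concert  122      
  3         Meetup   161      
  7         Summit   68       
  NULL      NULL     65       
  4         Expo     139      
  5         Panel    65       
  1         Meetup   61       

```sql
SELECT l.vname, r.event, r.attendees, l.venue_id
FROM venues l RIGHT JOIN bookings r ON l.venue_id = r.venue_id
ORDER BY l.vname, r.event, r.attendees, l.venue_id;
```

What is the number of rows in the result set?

11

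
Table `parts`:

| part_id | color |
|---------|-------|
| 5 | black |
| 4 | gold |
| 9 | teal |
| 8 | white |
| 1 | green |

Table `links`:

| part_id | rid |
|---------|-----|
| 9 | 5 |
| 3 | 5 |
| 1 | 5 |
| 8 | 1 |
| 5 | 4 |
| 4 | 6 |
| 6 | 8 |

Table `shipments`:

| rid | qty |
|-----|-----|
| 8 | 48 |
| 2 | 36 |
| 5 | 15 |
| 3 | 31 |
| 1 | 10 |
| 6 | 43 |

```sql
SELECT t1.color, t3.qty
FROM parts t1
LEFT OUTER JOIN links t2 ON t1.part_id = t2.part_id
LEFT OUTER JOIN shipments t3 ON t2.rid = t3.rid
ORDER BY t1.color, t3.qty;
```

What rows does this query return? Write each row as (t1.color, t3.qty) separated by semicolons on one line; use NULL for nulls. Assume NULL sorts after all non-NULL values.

Evaluate left to right. First `parts t1 LEFT JOIN links t2` on part_id: 5 row(s).
Then LEFT JOIN `shipments t3` on rid: each of those 5 rows is kept; rows whose t2.rid has no match in t3 get NULL for t3's columns.

(black, NULL); (gold, 43); (green, 15); (teal, 15); (white, 10)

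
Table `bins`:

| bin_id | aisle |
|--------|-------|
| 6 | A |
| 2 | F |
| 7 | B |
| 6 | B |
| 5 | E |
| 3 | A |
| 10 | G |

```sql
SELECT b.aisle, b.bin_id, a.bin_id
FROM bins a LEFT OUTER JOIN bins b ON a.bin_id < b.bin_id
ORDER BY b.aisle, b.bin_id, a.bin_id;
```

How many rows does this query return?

LEFT JOIN keeps every row from `bins a`; unmatched rows get NULL for `bins b`'s columns.
Matching on a.bin_id < b.bin_id.
Matched pairs: 20; unmatched a rows kept: 1.
Total: 20 matched + 1 padded = 21 rows.

21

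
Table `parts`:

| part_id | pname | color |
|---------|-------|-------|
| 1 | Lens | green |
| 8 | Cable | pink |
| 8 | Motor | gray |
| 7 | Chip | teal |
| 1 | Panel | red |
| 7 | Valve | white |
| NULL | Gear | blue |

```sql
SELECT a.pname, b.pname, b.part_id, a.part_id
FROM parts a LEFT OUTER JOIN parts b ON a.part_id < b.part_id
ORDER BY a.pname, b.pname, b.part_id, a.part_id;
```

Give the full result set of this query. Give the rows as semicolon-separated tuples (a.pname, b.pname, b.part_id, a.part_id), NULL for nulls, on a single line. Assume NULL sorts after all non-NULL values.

LEFT JOIN keeps every row from `parts a`; unmatched rows get NULL for `parts b`'s columns.
Matching on a.part_id < b.part_id. A NULL in a compared column never satisfies the condition.
- a (part_id=1) pairs with 4 row(s) of b.
- a (part_id=8) has no partner → padded with NULL.
- a (part_id=8) has no partner → padded with NULL.
- a (part_id=7) pairs with 2 row(s) of b.
- a (part_id=1) pairs with 4 row(s) of b.
- a (part_id=7) pairs with 2 row(s) of b.
- a (part_id=NULL) has no partner → padded with NULL.

(Cable, NULL, NULL, 8); (Chip, Cable, 8, 7); (Chip, Motor, 8, 7); (Gear, NULL, NULL, NULL); (Lens, Cable, 8, 1); (Lens, Chip, 7, 1); (Lens, Motor, 8, 1); (Lens, Valve, 7, 1); (Motor, NULL, NULL, 8); (Panel, Cable, 8, 1); (Panel, Chip, 7, 1); (Panel, Motor, 8, 1); (Panel, Valve, 7, 1); (Valve, Cable, 8, 7); (Valve, Motor, 8, 7)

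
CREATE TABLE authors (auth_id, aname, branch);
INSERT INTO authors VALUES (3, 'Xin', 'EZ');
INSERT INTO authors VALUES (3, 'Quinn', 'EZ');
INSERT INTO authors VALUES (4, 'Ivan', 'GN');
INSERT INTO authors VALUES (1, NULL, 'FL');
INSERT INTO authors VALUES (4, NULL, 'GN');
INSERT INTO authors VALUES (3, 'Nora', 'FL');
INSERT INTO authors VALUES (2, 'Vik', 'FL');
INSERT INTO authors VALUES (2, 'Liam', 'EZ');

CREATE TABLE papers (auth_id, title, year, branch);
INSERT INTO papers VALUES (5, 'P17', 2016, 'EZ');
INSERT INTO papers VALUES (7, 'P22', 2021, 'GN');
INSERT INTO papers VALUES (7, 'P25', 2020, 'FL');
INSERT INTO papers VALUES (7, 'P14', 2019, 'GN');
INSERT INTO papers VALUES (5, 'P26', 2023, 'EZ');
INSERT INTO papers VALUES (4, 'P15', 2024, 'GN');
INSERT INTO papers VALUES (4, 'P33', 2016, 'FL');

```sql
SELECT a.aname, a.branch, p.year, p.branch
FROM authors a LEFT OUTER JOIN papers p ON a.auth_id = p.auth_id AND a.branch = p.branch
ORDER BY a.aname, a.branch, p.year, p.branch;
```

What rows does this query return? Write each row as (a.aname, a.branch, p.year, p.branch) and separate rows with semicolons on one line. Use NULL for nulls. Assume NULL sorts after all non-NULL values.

LEFT JOIN keeps every row from `authors`; unmatched rows get NULL for `papers`'s columns.
Matching on a.auth_id = p.auth_id AND a.branch = p.branch.
- a[0] auth_id=3, branch=EZ → no match; kept with NULLs on the p side.
- a[1] auth_id=3, branch=EZ → no match; kept with NULLs on the p side.
- a[2] auth_id=4, branch=GN → 1 match(es) in p → 1 row(s).
- a[3] auth_id=1, branch=FL → no match; kept with NULLs on the p side.
- a[4] auth_id=4, branch=GN → 1 match(es) in p → 1 row(s).
- a[5] auth_id=3, branch=FL → no match; kept with NULLs on the p side.
- a[6] auth_id=2, branch=FL → no match; kept with NULLs on the p side.
- a[7] auth_id=2, branch=EZ → no match; kept with NULLs on the p side.
After projecting and ordering:
a.aname | a.branch | p.year | p.branch
Ivan | GN | 2024 | GN
Liam | EZ | NULL | NULL
Nora | FL | NULL | NULL
Quinn | EZ | NULL | NULL
Vik | FL | NULL | NULL
Xin | EZ | NULL | NULL
NULL | FL | NULL | NULL
NULL | GN | 2024 | GN

(Ivan, GN, 2024, GN); (Liam, EZ, NULL, NULL); (Nora, FL, NULL, NULL); (Quinn, EZ, NULL, NULL); (Vik, FL, NULL, NULL); (Xin, EZ, NULL, NULL); (NULL, FL, NULL, NULL); (NULL, GN, 2024, GN)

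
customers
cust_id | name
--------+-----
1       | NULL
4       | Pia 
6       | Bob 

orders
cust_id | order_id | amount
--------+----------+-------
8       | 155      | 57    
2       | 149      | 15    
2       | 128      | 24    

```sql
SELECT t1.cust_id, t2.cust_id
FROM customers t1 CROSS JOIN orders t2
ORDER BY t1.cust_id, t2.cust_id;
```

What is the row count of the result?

CROSS JOIN pairs every row of `customers` with every row of `orders`: 3 × 3 = 9 rows.

9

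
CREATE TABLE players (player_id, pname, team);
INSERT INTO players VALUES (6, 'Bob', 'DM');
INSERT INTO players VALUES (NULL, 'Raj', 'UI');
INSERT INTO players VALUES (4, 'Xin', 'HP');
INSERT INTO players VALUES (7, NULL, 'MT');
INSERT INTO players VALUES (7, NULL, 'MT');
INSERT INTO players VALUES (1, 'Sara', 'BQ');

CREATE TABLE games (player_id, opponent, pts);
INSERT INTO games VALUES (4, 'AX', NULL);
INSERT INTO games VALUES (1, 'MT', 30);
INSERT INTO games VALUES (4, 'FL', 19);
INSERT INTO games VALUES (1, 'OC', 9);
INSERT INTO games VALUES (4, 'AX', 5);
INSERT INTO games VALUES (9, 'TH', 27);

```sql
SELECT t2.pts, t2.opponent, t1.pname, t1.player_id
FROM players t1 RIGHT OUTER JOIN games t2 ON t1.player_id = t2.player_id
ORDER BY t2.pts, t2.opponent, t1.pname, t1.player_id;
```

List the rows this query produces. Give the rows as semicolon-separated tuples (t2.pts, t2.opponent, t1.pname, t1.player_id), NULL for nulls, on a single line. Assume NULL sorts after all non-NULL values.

RIGHT JOIN keeps every row from `games`; unmatched rows get NULL for `players`'s columns.
Matching on t1.player_id = t2.player_id. A NULL in a compared column never satisfies the condition.
Matched pairs: 5; unmatched t2 rows kept: 1.

(5, AX, Xin, 4); (9, OC, Sara, 1); (19, FL, Xin, 4); (27, TH, NULL, NULL); (30, MT, Sara, 1); (NULL, AX, Xin, 4)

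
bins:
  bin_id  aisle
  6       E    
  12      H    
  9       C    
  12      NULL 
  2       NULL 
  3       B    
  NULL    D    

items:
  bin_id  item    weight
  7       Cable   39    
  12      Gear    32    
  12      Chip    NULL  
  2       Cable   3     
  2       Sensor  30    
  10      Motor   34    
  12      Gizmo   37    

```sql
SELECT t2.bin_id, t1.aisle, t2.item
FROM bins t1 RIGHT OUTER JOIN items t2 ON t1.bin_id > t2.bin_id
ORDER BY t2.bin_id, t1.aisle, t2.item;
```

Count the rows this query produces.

18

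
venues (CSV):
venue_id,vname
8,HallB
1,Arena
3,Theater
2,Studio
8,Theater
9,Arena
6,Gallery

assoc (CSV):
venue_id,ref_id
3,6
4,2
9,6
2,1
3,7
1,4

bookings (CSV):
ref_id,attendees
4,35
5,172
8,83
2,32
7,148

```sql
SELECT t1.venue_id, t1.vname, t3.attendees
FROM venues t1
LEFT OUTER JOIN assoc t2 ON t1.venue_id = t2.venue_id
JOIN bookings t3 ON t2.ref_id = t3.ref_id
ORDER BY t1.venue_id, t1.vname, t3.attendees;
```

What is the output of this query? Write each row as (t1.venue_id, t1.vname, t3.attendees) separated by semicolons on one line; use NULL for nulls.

(1, Arena, 35); (3, Theater, 148)

Step 1 — t1 LEFT JOIN t2 on venue_id → 8 row(s).
Then INNER JOIN `bookings t3` on ref_id: keep only rows whose t2.ref_id appears in t3.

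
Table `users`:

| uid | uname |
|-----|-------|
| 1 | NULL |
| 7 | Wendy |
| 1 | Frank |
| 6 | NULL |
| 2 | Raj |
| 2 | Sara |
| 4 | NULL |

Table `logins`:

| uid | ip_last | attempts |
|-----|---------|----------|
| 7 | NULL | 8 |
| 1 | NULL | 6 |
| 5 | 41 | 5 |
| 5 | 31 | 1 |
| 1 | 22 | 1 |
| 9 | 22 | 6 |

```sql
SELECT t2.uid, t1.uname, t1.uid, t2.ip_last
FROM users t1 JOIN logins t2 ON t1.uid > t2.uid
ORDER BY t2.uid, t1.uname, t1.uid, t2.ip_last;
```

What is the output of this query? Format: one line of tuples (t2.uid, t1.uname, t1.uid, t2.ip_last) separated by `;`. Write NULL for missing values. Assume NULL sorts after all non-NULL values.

INNER JOIN keeps only pairs where the ON condition holds.
Matching on t1.uid > t2.uid.
- uid=1: no matching t2 row, dropped.
- uid=7: 4 matching t2 row(s), so 4 row(s) emitted.
- uid=1: no matching t2 row, dropped.
- uid=6: 4 matching t2 row(s), so 4 row(s) emitted.
- uid=2: 2 matching t2 row(s), so 2 row(s) emitted.
- uid=2: 2 matching t2 row(s), so 2 row(s) emitted.
- uid=4: 2 matching t2 row(s), so 2 row(s) emitted.

(1, Raj, 2, 22); (1, Raj, 2, NULL); (1, Sara, 2, 22); (1, Sara, 2, NULL); (1, Wendy, 7, 22); (1, Wendy, 7, NULL); (1, NULL, 4, 22); (1, NULL, 4, NULL); (1, NULL, 6, 22); (1, NULL, 6, NULL); (5, Wendy, 7, 31); (5, Wendy, 7, 41); (5, NULL, 6, 31); (5, NULL, 6, 41)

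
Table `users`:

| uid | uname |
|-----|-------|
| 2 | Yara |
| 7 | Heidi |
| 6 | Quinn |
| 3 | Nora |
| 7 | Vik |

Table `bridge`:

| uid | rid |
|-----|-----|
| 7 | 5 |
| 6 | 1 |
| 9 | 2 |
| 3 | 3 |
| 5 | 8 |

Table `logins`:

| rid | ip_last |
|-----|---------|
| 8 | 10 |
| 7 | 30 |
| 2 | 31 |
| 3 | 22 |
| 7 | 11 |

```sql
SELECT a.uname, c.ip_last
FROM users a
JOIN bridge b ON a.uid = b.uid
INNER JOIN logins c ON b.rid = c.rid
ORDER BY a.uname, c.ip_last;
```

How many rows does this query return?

1

Evaluate left to right. First `users a INNER JOIN bridge b` on uid: 4 row(s).
Then INNER JOIN `logins c` on rid: keep only rows whose b.rid appears in c.
Result: 1 row(s).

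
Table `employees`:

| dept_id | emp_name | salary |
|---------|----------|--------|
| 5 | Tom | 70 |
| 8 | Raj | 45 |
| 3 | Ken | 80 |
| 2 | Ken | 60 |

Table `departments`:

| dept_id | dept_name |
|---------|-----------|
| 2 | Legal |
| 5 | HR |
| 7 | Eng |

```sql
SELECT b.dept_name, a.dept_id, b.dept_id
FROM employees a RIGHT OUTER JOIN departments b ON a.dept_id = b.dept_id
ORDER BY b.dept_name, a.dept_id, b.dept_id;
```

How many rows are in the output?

3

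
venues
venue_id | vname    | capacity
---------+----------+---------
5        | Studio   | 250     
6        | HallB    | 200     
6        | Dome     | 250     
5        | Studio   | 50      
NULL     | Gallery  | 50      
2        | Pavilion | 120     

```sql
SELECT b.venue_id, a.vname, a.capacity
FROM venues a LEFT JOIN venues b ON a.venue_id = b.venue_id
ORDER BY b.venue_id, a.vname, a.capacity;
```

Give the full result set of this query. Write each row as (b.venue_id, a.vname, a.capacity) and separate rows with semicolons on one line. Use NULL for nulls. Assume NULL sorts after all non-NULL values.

(2, Pavilion, 120); (5, Studio, 50); (5, Studio, 50); (5, Studio, 250); (5, Studio, 250); (6, Dome, 250); (6, Dome, 250); (6, HallB, 200); (6, HallB, 200); (NULL, Gallery, 50)

LEFT JOIN keeps every row from `venues a`; unmatched rows get NULL for `venues b`'s columns.
Matching on a.venue_id = b.venue_id. A NULL in a compared column never satisfies the condition.
- a row (venue_id=5): matches 2 b row(s) → 2 output row(s).
- a row (venue_id=6): matches 2 b row(s) → 2 output row(s).
- a row (venue_id=6): matches 2 b row(s) → 2 output row(s).
- a row (venue_id=5): matches 2 b row(s) → 2 output row(s).
- a row (venue_id=NULL): no match → kept, b columns NULL.
- a row (venue_id=2): matches 1 b row(s) → 1 output row(s).
After projecting and ordering:
b.venue_id | a.vname | a.capacity
2 | Pavilion | 120
5 | Studio | 50
5 | Studio | 50
5 | Studio | 250
5 | Studio | 250
6 | Dome | 250
6 | Dome | 250
6 | HallB | 200
6 | HallB | 200
NULL | Gallery | 50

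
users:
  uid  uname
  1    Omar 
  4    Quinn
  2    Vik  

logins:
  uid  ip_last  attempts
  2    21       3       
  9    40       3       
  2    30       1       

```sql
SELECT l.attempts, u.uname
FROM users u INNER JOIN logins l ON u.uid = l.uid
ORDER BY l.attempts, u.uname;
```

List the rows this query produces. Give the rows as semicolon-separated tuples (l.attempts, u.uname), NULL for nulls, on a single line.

INNER JOIN keeps only pairs where the ON condition holds.
Matching on u.uid = l.uid.
- u[0] uid=1 → no match; dropped.
- u[1] uid=4 → no match; dropped.
- u[2] uid=2 → 2 match(es) in l → 2 row(s).
After projecting and ordering:
l.attempts | u.uname
1 | Vik
3 | Vik

(1, Vik); (3, Vik)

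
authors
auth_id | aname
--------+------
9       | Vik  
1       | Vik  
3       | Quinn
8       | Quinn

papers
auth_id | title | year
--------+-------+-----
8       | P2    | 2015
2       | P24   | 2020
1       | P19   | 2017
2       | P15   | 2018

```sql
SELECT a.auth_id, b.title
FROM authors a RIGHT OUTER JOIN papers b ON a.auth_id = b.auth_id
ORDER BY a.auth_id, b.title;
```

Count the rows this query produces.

4

RIGHT JOIN keeps every row from `papers`; unmatched rows get NULL for `authors`'s columns.
Matching on a.auth_id = b.auth_id.
- a (auth_id=9) has no partner in b.
- a (auth_id=1) pairs with 1 row(s) of b.
- a (auth_id=3) has no partner in b.
- a (auth_id=8) pairs with 1 row(s) of b.
- 2 row(s) from b found no a partner → padded with NULL.
Total: 2 matched + 2 padded = 4 rows.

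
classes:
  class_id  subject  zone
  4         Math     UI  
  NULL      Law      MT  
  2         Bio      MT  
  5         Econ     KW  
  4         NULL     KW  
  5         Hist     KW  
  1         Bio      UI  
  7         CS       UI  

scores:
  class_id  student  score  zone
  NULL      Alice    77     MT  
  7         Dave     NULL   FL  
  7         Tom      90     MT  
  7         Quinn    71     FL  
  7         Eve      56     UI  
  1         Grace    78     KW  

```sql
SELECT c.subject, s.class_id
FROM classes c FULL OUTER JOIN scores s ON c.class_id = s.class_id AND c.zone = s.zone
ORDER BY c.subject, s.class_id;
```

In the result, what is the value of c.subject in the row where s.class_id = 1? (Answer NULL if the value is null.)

FULL OUTER JOIN keeps every row from both sides; unmatched rows get NULL for the other side's columns.
Matching on c.class_id = s.class_id AND c.zone = s.zone. A NULL in a compared column never satisfies the condition.
- c (class_id=4, zone=UI) has no partner → padded with NULL.
- c (class_id=NULL, zone=MT) has no partner → padded with NULL.
- c (class_id=2, zone=MT) has no partner → padded with NULL.
- c (class_id=5, zone=KW) has no partner → padded with NULL.
- c (class_id=4, zone=KW) has no partner → padded with NULL.
- c (class_id=5, zone=KW) has no partner → padded with NULL.
- c (class_id=1, zone=UI) has no partner → padded with NULL.
- c (class_id=7, zone=UI) pairs with 1 row(s) of s.
- plus 5 unmatched s row(s), each kept with NULL c columns.

NULL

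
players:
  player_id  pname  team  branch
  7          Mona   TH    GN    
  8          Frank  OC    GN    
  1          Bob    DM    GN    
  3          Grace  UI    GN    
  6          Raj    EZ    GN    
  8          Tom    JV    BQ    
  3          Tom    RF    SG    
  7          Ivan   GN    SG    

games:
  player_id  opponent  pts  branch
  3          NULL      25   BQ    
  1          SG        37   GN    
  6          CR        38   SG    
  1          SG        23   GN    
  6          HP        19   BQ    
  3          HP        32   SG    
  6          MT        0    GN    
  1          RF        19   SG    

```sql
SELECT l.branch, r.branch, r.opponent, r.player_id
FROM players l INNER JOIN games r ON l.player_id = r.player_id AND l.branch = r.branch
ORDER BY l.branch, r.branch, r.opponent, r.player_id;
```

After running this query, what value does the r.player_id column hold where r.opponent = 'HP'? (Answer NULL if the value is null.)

3

INNER JOIN keeps only pairs where the ON condition holds.
Matching on l.player_id = r.player_id AND l.branch = r.branch.
- player_id=7, branch=GN: no matching r row, dropped.
- player_id=8, branch=GN: no matching r row, dropped.
- player_id=1, branch=GN: 2 matching r row(s), so 2 row(s) emitted.
- player_id=3, branch=GN: no matching r row, dropped.
- player_id=6, branch=GN: 1 matching r row(s), so 1 row(s) emitted.
- player_id=8, branch=BQ: no matching r row, dropped.
- player_id=3, branch=SG: 1 matching r row(s), so 1 row(s) emitted.
- player_id=7, branch=SG: no matching r row, dropped.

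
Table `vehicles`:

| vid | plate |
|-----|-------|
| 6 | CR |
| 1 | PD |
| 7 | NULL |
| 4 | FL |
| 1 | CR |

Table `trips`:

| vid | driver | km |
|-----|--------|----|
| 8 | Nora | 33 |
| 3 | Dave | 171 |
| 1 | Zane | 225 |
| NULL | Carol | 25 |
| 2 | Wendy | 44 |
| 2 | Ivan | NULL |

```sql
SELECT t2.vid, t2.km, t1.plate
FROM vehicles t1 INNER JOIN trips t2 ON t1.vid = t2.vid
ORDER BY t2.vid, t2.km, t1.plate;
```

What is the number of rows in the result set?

2

INNER JOIN keeps only pairs where the ON condition holds.
Matching on t1.vid = t2.vid. A NULL in a compared column never satisfies the condition.
Matched pairs: 2.
Total: 2 rows.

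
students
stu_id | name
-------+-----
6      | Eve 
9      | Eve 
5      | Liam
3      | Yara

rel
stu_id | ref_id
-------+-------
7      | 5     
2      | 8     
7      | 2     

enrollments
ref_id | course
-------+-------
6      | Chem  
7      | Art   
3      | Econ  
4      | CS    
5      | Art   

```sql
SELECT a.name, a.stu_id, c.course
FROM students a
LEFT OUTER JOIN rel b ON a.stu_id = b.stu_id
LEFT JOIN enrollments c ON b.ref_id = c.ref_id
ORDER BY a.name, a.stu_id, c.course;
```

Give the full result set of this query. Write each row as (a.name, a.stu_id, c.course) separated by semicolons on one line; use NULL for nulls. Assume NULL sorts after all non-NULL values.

Step 1 — a LEFT JOIN b on stu_id → 4 row(s).
Then LEFT JOIN `enrollments c` on ref_id: each of those 4 rows is kept; rows whose b.ref_id has no match in c get NULL for c's columns.

(Eve, 6, NULL); (Eve, 9, NULL); (Liam, 5, NULL); (Yara, 3, NULL)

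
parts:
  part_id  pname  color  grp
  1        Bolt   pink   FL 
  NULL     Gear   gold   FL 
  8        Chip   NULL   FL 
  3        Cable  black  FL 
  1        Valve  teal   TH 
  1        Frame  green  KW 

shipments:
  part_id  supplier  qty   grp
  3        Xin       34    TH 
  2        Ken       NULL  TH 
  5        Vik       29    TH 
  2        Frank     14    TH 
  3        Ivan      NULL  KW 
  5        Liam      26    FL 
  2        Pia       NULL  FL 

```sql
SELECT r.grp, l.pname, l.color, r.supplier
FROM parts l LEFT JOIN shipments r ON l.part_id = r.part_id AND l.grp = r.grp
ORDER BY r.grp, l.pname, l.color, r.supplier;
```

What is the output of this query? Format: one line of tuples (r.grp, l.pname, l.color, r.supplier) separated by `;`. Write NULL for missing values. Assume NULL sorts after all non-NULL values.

LEFT JOIN keeps every row from `parts`; unmatched rows get NULL for `shipments`'s columns.
Matching on l.part_id = r.part_id AND l.grp = r.grp. A NULL in a compared column never satisfies the condition.
Matched pairs: 0; unmatched l rows kept: 6.

(NULL, Bolt, pink, NULL); (NULL, Cable, black, NULL); (NULL, Chip, NULL, NULL); (NULL, Frame, green, NULL); (NULL, Gear, gold, NULL); (NULL, Valve, teal, NULL)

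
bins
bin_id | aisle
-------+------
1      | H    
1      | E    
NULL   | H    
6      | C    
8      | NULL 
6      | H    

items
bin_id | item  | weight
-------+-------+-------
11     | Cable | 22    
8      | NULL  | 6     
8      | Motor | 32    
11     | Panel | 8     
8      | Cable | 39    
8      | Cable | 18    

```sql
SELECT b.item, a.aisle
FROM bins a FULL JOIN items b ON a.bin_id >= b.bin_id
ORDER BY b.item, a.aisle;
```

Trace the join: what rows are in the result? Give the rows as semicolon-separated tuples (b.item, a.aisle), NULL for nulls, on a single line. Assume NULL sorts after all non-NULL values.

(Cable, NULL); (Cable, NULL); (Cable, NULL); (Motor, NULL); (Panel, NULL); (NULL, C); (NULL, E); (NULL, H); (NULL, H); (NULL, H); (NULL, NULL)

FULL OUTER JOIN keeps every row from both sides; unmatched rows get NULL for the other side's columns.
Matching on a.bin_id >= b.bin_id. A NULL in a compared column never satisfies the condition.
Matched pairs: 4; unmatched a rows kept: 5; unmatched b rows kept: 2.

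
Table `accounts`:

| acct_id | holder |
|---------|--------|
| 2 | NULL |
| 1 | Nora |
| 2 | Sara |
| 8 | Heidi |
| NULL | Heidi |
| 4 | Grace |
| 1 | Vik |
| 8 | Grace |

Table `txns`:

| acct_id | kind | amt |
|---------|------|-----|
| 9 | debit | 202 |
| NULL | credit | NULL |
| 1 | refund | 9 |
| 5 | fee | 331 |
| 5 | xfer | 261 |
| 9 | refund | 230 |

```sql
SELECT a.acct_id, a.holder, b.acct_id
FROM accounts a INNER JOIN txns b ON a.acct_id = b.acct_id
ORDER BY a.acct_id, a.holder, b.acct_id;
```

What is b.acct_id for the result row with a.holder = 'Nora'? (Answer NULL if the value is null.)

1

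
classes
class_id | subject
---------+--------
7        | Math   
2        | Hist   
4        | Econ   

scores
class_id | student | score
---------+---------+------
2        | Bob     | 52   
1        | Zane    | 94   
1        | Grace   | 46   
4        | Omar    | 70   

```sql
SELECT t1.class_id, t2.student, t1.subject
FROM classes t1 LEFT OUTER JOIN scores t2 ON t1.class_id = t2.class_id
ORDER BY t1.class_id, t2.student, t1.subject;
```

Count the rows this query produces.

LEFT JOIN keeps every row from `classes`; unmatched rows get NULL for `scores`'s columns.
Matching on t1.class_id = t2.class_id.
- t1[0] class_id=7 → no match; kept with NULLs on the t2 side.
- t1[1] class_id=2 → 1 match(es) in t2 → 1 row(s).
- t1[2] class_id=4 → 1 match(es) in t2 → 1 row(s).
Total: 2 matched + 1 padded = 3 rows.

3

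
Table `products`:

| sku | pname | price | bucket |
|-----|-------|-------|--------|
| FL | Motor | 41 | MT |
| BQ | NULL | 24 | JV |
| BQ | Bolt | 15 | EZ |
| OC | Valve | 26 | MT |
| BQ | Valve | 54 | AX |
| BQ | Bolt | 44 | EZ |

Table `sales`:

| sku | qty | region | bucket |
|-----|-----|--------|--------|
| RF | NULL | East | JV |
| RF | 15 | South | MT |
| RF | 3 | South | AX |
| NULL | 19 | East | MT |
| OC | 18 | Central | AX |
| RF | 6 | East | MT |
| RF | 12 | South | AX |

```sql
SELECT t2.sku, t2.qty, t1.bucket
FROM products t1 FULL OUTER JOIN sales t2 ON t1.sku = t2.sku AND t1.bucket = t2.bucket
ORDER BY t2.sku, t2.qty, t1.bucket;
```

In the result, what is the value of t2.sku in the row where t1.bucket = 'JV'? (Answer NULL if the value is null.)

FULL OUTER JOIN keeps every row from both sides; unmatched rows get NULL for the other side's columns.
Matching on t1.sku = t2.sku AND t1.bucket = t2.bucket. A NULL in a compared column never satisfies the condition.
- sku=FL, bucket=MT: no t2 row matches, row kept with t2 columns NULL.
- sku=BQ, bucket=JV: no t2 row matches, row kept with t2 columns NULL.
- sku=BQ, bucket=EZ: no t2 row matches, row kept with t2 columns NULL.
- sku=OC, bucket=MT: no t2 row matches, row kept with t2 columns NULL.
- sku=BQ, bucket=AX: no t2 row matches, row kept with t2 columns NULL.
- sku=BQ, bucket=EZ: no t2 row matches, row kept with t2 columns NULL.
- plus 7 unmatched t2 row(s), each kept with NULL t1 columns.

NULL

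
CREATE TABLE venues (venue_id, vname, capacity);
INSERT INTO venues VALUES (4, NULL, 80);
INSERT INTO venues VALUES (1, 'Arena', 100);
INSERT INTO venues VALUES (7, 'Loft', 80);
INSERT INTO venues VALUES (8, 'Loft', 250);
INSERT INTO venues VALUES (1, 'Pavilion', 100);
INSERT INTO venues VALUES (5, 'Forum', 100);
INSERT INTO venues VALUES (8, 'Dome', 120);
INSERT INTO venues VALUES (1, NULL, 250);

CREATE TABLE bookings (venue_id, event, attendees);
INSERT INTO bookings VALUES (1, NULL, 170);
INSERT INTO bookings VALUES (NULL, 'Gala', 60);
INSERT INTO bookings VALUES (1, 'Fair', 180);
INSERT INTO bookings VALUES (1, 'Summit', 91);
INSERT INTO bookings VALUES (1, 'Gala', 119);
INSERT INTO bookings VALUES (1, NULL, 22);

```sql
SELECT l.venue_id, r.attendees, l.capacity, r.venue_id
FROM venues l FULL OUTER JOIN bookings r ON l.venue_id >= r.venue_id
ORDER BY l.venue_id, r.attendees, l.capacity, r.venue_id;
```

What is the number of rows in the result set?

FULL OUTER JOIN keeps every row from both sides; unmatched rows get NULL for the other side's columns.
Matching on l.venue_id >= r.venue_id. A NULL in a compared column never satisfies the condition.
- venue_id=4: 5 matching r row(s), so 5 row(s) emitted.
- venue_id=1: 5 matching r row(s), so 5 row(s) emitted.
- venue_id=7: 5 matching r row(s), so 5 row(s) emitted.
- venue_id=8: 5 matching r row(s), so 5 row(s) emitted.
- venue_id=1: 5 matching r row(s), so 5 row(s) emitted.
- venue_id=5: 5 matching r row(s), so 5 row(s) emitted.
- venue_id=8: 5 matching r row(s), so 5 row(s) emitted.
- venue_id=1: 5 matching r row(s), so 5 row(s) emitted.
- plus 1 unmatched r row(s), each kept with NULL l columns.
Total: 40 matched + 1 padded = 41 rows.

41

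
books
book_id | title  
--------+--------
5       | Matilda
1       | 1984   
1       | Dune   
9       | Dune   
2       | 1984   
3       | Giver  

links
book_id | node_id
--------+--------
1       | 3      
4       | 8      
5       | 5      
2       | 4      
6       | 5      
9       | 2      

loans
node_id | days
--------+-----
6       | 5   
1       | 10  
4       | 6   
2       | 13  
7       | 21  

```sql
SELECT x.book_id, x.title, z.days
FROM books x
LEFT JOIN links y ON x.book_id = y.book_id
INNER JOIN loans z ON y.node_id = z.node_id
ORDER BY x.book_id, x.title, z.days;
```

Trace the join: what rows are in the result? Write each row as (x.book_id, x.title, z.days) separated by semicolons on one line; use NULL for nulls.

Evaluate left to right. First `books x LEFT JOIN links y` on book_id: 6 row(s).
Then INNER JOIN `loans z` on node_id: keep only rows whose y.node_id appears in z.

(2, 1984, 6); (9, Dune, 13)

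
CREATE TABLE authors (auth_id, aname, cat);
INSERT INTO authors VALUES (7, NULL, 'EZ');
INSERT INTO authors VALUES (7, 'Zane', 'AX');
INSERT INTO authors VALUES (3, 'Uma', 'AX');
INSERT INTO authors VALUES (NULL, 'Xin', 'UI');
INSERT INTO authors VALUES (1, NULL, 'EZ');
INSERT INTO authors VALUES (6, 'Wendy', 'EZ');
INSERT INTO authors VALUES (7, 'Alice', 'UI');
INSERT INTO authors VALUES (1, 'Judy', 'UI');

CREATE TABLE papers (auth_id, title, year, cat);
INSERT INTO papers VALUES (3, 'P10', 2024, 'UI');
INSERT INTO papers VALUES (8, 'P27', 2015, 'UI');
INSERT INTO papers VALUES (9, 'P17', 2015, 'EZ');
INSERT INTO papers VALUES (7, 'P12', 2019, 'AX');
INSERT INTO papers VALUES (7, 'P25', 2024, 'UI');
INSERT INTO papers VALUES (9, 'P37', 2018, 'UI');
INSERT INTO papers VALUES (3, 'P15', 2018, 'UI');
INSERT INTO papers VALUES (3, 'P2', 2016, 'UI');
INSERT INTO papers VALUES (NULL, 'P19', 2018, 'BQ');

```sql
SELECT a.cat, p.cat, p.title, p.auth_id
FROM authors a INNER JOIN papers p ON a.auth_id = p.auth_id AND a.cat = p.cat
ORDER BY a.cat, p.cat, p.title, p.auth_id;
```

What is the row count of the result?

INNER JOIN keeps only pairs where the ON condition holds.
Matching on a.auth_id = p.auth_id AND a.cat = p.cat. A NULL in a compared column never satisfies the condition.
- a (auth_id=7, cat=EZ) has no partner → excluded.
- a (auth_id=7, cat=AX) pairs with 1 row(s) of p.
- a (auth_id=3, cat=AX) has no partner → excluded.
- a (auth_id=NULL, cat=UI) has no partner → excluded.
- a (auth_id=1, cat=EZ) has no partner → excluded.
- a (auth_id=6, cat=EZ) has no partner → excluded.
- a (auth_id=7, cat=UI) pairs with 1 row(s) of p.
- a (auth_id=1, cat=UI) has no partner → excluded.
Total: 2 rows.

2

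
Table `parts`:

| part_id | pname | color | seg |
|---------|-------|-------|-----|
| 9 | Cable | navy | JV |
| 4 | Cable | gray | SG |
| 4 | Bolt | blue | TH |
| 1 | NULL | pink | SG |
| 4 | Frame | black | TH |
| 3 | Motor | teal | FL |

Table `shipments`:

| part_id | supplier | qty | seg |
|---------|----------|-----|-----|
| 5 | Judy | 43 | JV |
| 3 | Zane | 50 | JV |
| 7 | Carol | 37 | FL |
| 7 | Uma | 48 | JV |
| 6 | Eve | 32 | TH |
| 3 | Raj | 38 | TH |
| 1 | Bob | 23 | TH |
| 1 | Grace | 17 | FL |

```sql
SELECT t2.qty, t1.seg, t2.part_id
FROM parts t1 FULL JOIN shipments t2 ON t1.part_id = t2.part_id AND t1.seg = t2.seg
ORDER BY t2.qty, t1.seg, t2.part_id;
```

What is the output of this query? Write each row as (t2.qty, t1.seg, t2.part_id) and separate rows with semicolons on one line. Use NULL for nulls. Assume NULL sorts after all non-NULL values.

(17, NULL, 1); (23, NULL, 1); (32, NULL, 6); (37, NULL, 7); (38, NULL, 3); (43, NULL, 5); (48, NULL, 7); (50, NULL, 3); (NULL, FL, NULL); (NULL, JV, NULL); (NULL, SG, NULL); (NULL, SG, NULL); (NULL, TH, NULL); (NULL, TH, NULL)

FULL OUTER JOIN keeps every row from both sides; unmatched rows get NULL for the other side's columns.
Matching on t1.part_id = t2.part_id AND t1.seg = t2.seg.
- t1 row (part_id=9, seg=JV): no match → kept, t2 columns NULL.
- t1 row (part_id=4, seg=SG): no match → kept, t2 columns NULL.
- t1 row (part_id=4, seg=TH): no match → kept, t2 columns NULL.
- t1 row (part_id=1, seg=SG): no match → kept, t2 columns NULL.
- t1 row (part_id=4, seg=TH): no match → kept, t2 columns NULL.
- t1 row (part_id=3, seg=FL): no match → kept, t2 columns NULL.
- plus 8 unmatched t2 row(s), each kept with NULL t1 columns.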